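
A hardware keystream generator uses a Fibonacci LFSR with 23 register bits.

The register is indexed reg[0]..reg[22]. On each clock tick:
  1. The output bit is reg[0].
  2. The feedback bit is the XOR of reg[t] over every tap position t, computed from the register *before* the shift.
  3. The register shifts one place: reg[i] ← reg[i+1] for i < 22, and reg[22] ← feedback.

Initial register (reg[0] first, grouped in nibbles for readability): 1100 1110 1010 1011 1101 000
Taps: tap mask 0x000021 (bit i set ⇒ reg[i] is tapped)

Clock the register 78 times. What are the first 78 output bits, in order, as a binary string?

k : reg_k → out_k, fb_k
0: 11001110101010111101000 → 1, fb=0
1: 10011101010101111010000 → 1, fb=0
2: 00111010101011110100000 → 0, fb=0
3: 01110101010111101000000 → 0, fb=1
4: 11101010101111010000001 → 1, fb=1
5: 11010101011110100000011 → 1, fb=0
6: 10101010111101000000110 → 1, fb=1
7: 01010101111010000001101 → 0, fb=1
8: 10101011110100000011011 → 1, fb=1
9: 01010111101000000110111 → 0, fb=1
10: 10101111010000001101111 → 1, fb=0
11: 01011110100000011011110 → 0, fb=1
12: 10111101000000110111101 → 1, fb=0
13: 01111010000001101111010 → 0, fb=0
14: 11110100000011011110100 → 1, fb=0
15: 11101000000110111101000 → 1, fb=1
16: 11010000001101111010001 → 1, fb=1
17: 10100000011011110100011 → 1, fb=1
18: 01000000110111101000111 → 0, fb=0
19: 10000001101111010001110 → 1, fb=1
20: 00000011011110100011101 → 0, fb=0
21: 00000110111101000111010 → 0, fb=1
22: 00001101111010001110101 → 0, fb=1
23: 00011011110100011101011 → 0, fb=0
24: 00110111101000111010110 → 0, fb=1
25: 01101111010001110101101 → 0, fb=1
26: 11011110100011101011011 → 1, fb=0
27: 10111101000111010110110 → 1, fb=0
28: 01111010001110101101100 → 0, fb=0
29: 11110100011101011011000 → 1, fb=0
30: 11101000111010110110000 → 1, fb=1
31: 11010001110101101100001 → 1, fb=1
32: 10100011101011011000011 → 1, fb=1
33: 01000111010110110000111 → 0, fb=1
34: 10001110101101100001111 → 1, fb=0
35: 00011101011011000011110 → 0, fb=1
36: 00111010110110000111101 → 0, fb=0
37: 01110101101100001111010 → 0, fb=1
38: 11101011011000011110101 → 1, fb=1
39: 11010110110000111101011 → 1, fb=0
40: 10101101100001111010110 → 1, fb=0
41: 01011011000011110101100 → 0, fb=0
42: 10110110000111101011000 → 1, fb=0
43: 01101100001111010110000 → 0, fb=1
44: 11011000011110101100001 → 1, fb=1
45: 10110000111101011000011 → 1, fb=1
46: 01100001111010110000111 → 0, fb=0
47: 11000011110101100001110 → 1, fb=1
48: 10000111101011000011101 → 1, fb=0
49: 00001111010110000111010 → 0, fb=1
50: 00011110101100001110101 → 0, fb=1
51: 00111101011000011101011 → 0, fb=1
52: 01111010110000111010111 → 0, fb=0
53: 11110101100001110101110 → 1, fb=0
54: 11101011000011101011100 → 1, fb=1
55: 11010110000111010111001 → 1, fb=0
56: 10101100001110101110010 → 1, fb=0
57: 01011000011101011100100 → 0, fb=0
58: 10110000111010111001000 → 1, fb=1
59: 01100001110101110010001 → 0, fb=0
60: 11000011101011100100010 → 1, fb=1
61: 10000111010111001000101 → 1, fb=0
62: 00001110101110010001010 → 0, fb=1
63: 00011101011100100010101 → 0, fb=1
64: 00111010111001000101011 → 0, fb=0
65: 01110101110010001010110 → 0, fb=1
66: 11101011100100010101101 → 1, fb=1
67: 11010111001000101011011 → 1, fb=0
68: 10101110010001010110110 → 1, fb=0
69: 01011100100010101101100 → 0, fb=1
70: 10111001000101011011001 → 1, fb=1
71: 01110010001010110110011 → 0, fb=0
72: 11100100010101101100110 → 1, fb=0
73: 11001000101011011001100 → 1, fb=1
74: 10010001010110110011001 → 1, fb=1
75: 00100010101101100110011 → 0, fb=0
76: 01000101011011001100110 → 0, fb=1
77: 10001010110110011001101 → 1, fb=1

110011101010101111010000001101111010001110101101100001111010110000111010111001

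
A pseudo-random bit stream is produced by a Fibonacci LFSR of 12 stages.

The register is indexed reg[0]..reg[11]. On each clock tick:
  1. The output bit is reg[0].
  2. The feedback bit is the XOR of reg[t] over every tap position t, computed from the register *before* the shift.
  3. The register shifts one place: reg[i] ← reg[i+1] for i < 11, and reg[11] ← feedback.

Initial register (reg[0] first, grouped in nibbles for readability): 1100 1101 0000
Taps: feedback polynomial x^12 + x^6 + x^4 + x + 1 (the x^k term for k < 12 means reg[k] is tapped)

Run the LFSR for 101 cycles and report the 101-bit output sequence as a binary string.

11001101000011000100110000110001101100100101011001100000010010110110101100011100101111000001000000010

tick  register→output (feedback)
  0  110011010000→1 (1)
  1  100110100001→1 (1)
  2  001101000011→0 (0)
  3  011010000110→0 (0)
  4  110100001100→1 (0)
  5  101000011000→1 (1)
  6  010000110001→0 (0)
  7  100001100010→1 (0)
  8  000011000100→0 (1)
  9  000110001001→0 (1)
 10  001100010011→0 (0)
 11  011000100110→0 (0)
 12  110001001100→1 (0)
 13  100010011000→1 (0)
 14  000100110000→0 (1)
 15  001001100001→0 (1)
 16  010011000011→0 (0)
 17  100110000110→1 (0)
 18  001100001100→0 (0)
 19  011000011000→0 (1)
 20  110000110001→1 (1)
 21  100001100011→1 (0)
 22  000011000110→0 (1)
 23  000110001101→0 (1)
 24  001100011011→0 (0)
 25  011000110110→0 (0)
 26  110001101100→1 (1)
 27  100011011001→1 (0)
 28  000110110010→0 (0)
 29  001101100100→0 (1)
 30  011011001001→0 (0)
 31  110110010010→1 (1)
 32  101100100101→1 (0)
 33  011001001010→0 (1)
 34  110010010101→1 (1)
 35  100100101011→1 (0)
 36  001001010110→0 (0)
 37  010010101100→0 (1)
 38  100101011001→1 (1)
 39  001010110011→0 (0)
 40  010101100110→0 (0)
 41  101011001100→1 (0)
 42  010110011000→0 (0)
 43  101100110000→1 (0)
 44  011001100000→0 (0)
 45  110011000000→1 (1)
 46  100110000001→1 (0)
 47  001100000010→0 (0)
 48  011000000100→0 (1)
 49  110000001001→1 (0)
 50  100000010010→1 (1)
 51  000000100101→0 (1)
 52  000001001011→0 (0)
 53  000010010110→0 (1)
 54  000100101101→0 (1)
 55  001001011011→0 (0)
 56  010010110110→0 (1)
 57  100101101101→1 (0)
 58  001011011010→0 (1)
 59  010110110101→0 (1)
 60  101101101011→1 (0)
 61  011011010110→0 (0)
 62  110110101100→1 (0)
 63  101101011000→1 (1)
 64  011010110001→0 (1)
 65  110101100011→1 (1)
 66  101011000111→1 (0)
 67  010110001110→0 (0)
 68  101100011100→1 (1)
 69  011000111001→0 (0)
 70  110001110010→1 (1)
 71  100011100101→1 (1)
 72  000111001011→0 (1)
 73  001110010111→0 (1)
 74  011100101111→0 (0)
 75  111001011110→1 (0)
 76  110010111100→1 (0)
 77  100101111000→1 (0)
 78  001011110000→0 (0)
 79  010111100000→0 (1)
 80  101111000001→1 (0)
 81  011110000010→0 (0)
 82  111100000100→1 (0)
 83  111000001000→1 (0)
 84  110000010000→1 (0)
 85  100000100000→1 (0)
 86  000001000000→0 (0)
 87  000010000000→0 (1)
 88  000100000001→0 (0)
 89  001000000010→0 (0)
 90  010000000100→0 (1)
 91  100000001001→1 (1)
 92  000000010011→0 (0)
 93  000000100110→0 (1)
 94  000001001101→0 (0)
 95  000010011010→0 (1)
 96  000100110101→0 (1)
 97  001001101011→0 (1)
 98  010011010111→0 (0)
 99  100110101110→1 (1)
100  001101011101→0 (0)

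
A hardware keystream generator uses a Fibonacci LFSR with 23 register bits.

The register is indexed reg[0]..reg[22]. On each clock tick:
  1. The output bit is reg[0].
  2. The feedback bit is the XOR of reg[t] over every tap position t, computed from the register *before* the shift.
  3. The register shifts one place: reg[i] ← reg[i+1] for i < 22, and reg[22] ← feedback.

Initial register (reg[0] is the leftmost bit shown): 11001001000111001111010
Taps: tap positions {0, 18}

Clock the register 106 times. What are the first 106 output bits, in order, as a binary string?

1100100100011100111101000011001110100100110011100001011111110110001011010100010111000010010010001100110111

step | reg (before) | out | fb
   0 | 11001001000111001111010 | 1 | 0
   1 | 10010010001110011110100 | 1 | 0
   2 | 00100100011100111101000 | 0 | 0
   3 | 01001000111001111010000 | 0 | 1
   4 | 10010001110011110100001 | 1 | 1
   5 | 00100011100111101000011 | 0 | 0
   6 | 01000111001111010000110 | 0 | 0
   7 | 10001110011110100001100 | 1 | 1
   8 | 00011100111101000011001 | 0 | 1
   9 | 00111001111010000110011 | 0 | 1
  10 | 01110011110100001100111 | 0 | 0
  11 | 11100111101000011001110 | 1 | 1
  12 | 11001111010000110011101 | 1 | 0
  13 | 10011110100001100111010 | 1 | 0
  14 | 00111101000011001110100 | 0 | 1
  15 | 01111010000110011101001 | 0 | 0
  16 | 11110100001100111010010 | 1 | 0
  17 | 11101000011001110100100 | 1 | 1
  18 | 11010000110011101001001 | 1 | 1
  19 | 10100001100111010010011 | 1 | 0
  20 | 01000011001110100100110 | 0 | 0
  21 | 10000110011101001001100 | 1 | 1
  22 | 00001100111010010011001 | 0 | 1
  23 | 00011001110100100110011 | 0 | 1
  24 | 00110011101001001100111 | 0 | 0
  25 | 01100111010010011001110 | 0 | 0
  26 | 11001110100100110011100 | 1 | 0
  27 | 10011101001001100111000 | 1 | 0
  28 | 00111010010011001110000 | 0 | 1
  29 | 01110100100110011100001 | 0 | 0
  30 | 11101001001100111000010 | 1 | 1
  31 | 11010010011001110000101 | 1 | 1
  32 | 10100100110011100001011 | 1 | 1
  33 | 01001001100111000010111 | 0 | 1
  34 | 10010011001110000101111 | 1 | 1
  35 | 00100110011100001011111 | 0 | 1
  36 | 01001100111000010111111 | 0 | 1
  37 | 10011001110000101111111 | 1 | 0
  38 | 00110011100001011111110 | 0 | 1
  39 | 01100111000010111111101 | 0 | 1
  40 | 11001110000101111111011 | 1 | 0
  41 | 10011100001011111110110 | 1 | 0
  42 | 00111000010111111101100 | 0 | 0
  43 | 01110000101111111011000 | 0 | 1
  44 | 11100001011111110110001 | 1 | 0
  45 | 11000010111111101100010 | 1 | 1
  46 | 10000101111111011000101 | 1 | 1
  47 | 00001011111110110001011 | 0 | 0
  48 | 00010111111101100010110 | 0 | 1
  49 | 00101111111011000101101 | 0 | 0
  50 | 01011111110110001011010 | 0 | 1
  51 | 10111111101100010110101 | 1 | 0
  52 | 01111111011000101101010 | 0 | 0
  53 | 11111110110001011010100 | 1 | 0
  54 | 11111101100010110101000 | 1 | 1
  55 | 11111011000101101010001 | 1 | 0
  56 | 11110110001011010100010 | 1 | 1
  57 | 11101100010110101000101 | 1 | 1
  58 | 11011000101101010001011 | 1 | 1
  59 | 10110001011010100010111 | 1 | 0
  60 | 01100010110101000101110 | 0 | 0
  61 | 11000101101010001011100 | 1 | 0
  62 | 10001011010100010111000 | 1 | 0
  63 | 00010110101000101110000 | 0 | 1
  64 | 00101101010001011100001 | 0 | 0
  65 | 01011010100010111000010 | 0 | 0
  66 | 10110101000101110000100 | 1 | 1
  67 | 01101010001011100001001 | 0 | 0
  68 | 11010100010111000010010 | 1 | 0
  69 | 10101000101110000100100 | 1 | 1
  70 | 01010001011100001001001 | 0 | 0
  71 | 10100010111000010010010 | 1 | 0
  72 | 01000101110000100100100 | 0 | 0
  73 | 10001011100001001001000 | 1 | 1
  74 | 00010111000010010010001 | 0 | 1
  75 | 00101110000100100100011 | 0 | 0
  76 | 01011100001001001000110 | 0 | 0
  77 | 10111000010010010001100 | 1 | 1
  78 | 01110000100100100011001 | 0 | 1
  79 | 11100001001001000110011 | 1 | 0
  80 | 11000010010010001100110 | 1 | 1
  81 | 10000100100100011001101 | 1 | 1
  82 | 00001001001000110011011 | 0 | 1
  83 | 00010010010001100110111 | 0 | 1
  84 | 00100100100011001101111 | 0 | 0
  85 | 01001001000110011011110 | 0 | 1
  86 | 10010010001100110111101 | 1 | 0
  87 | 00100100011001101111010 | 0 | 1
  88 | 01001000110011011110101 | 0 | 1
  89 | 10010001100110111101011 | 1 | 1
  90 | 00100011001101111010111 | 0 | 1
  91 | 01000110011011110101111 | 0 | 0
  92 | 10001100110111101011110 | 1 | 0
  93 | 00011001101111010111100 | 0 | 1
  94 | 00110011011110101111001 | 0 | 1
  95 | 01100110111101011110011 | 0 | 1
  96 | 11001101111010111100111 | 1 | 1
  97 | 10011011110101111001111 | 1 | 1
  98 | 00110111101011110011111 | 0 | 1
  99 | 01101111010111100111111 | 0 | 1
 100 | 11011110101111001111111 | 1 | 0
 101 | 10111101011110011111110 | 1 | 0
 102 | 01111010111100111111100 | 0 | 1
 103 | 11110101111001111111001 | 1 | 0
 104 | 11101011110011111110010 | 1 | 0
 105 | 11010111100111111100100 | 1 | 1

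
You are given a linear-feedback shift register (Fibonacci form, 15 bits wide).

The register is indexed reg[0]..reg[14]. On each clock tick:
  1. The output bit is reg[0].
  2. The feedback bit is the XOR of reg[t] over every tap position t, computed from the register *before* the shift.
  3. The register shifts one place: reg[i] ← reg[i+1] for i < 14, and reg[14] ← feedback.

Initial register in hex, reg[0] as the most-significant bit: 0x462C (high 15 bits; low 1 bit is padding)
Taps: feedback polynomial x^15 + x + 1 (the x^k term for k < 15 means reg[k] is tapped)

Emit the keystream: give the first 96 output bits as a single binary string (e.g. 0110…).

k : reg_k → out_k, fb_k
0: 010001100010110 → 0, fb=1
1: 100011000101101 → 1, fb=1
2: 000110001011011 → 0, fb=0
3: 001100010110110 → 0, fb=0
4: 011000101101100 → 0, fb=1
5: 110001011011001 → 1, fb=0
6: 100010110110010 → 1, fb=1
7: 000101101100101 → 0, fb=0
8: 001011011001010 → 0, fb=0
9: 010110110010100 → 0, fb=1
10: 101101100101001 → 1, fb=1
11: 011011001010011 → 0, fb=1
12: 110110010100111 → 1, fb=0
13: 101100101001110 → 1, fb=1
14: 011001010011101 → 0, fb=1
15: 110010100111011 → 1, fb=0
16: 100101001110110 → 1, fb=1
17: 001010011101101 → 0, fb=0
18: 010100111011010 → 0, fb=1
19: 101001110110101 → 1, fb=1
20: 010011101101011 → 0, fb=1
21: 100111011010111 → 1, fb=1
22: 001110110101111 → 0, fb=0
23: 011101101011110 → 0, fb=1
24: 111011010111101 → 1, fb=0
25: 110110101111010 → 1, fb=0
26: 101101011110100 → 1, fb=1
27: 011010111101001 → 0, fb=1
28: 110101111010011 → 1, fb=0
29: 101011110100110 → 1, fb=1
30: 010111101001101 → 0, fb=1
31: 101111010011011 → 1, fb=1
32: 011110100110111 → 0, fb=1
33: 111101001101111 → 1, fb=0
34: 111010011011110 → 1, fb=0
35: 110100110111100 → 1, fb=0
36: 101001101111000 → 1, fb=1
37: 010011011110001 → 0, fb=1
38: 100110111100011 → 1, fb=1
39: 001101111000111 → 0, fb=0
40: 011011110001110 → 0, fb=1
41: 110111100011101 → 1, fb=0
42: 101111000111010 → 1, fb=1
43: 011110001110101 → 0, fb=1
44: 111100011101011 → 1, fb=0
45: 111000111010110 → 1, fb=0
46: 110001110101100 → 1, fb=0
47: 100011101011000 → 1, fb=1
48: 000111010110001 → 0, fb=0
49: 001110101100010 → 0, fb=0
50: 011101011000100 → 0, fb=1
51: 111010110001001 → 1, fb=0
52: 110101100010010 → 1, fb=0
53: 101011000100100 → 1, fb=1
54: 010110001001001 → 0, fb=1
55: 101100010010011 → 1, fb=1
56: 011000100100111 → 0, fb=1
57: 110001001001111 → 1, fb=0
58: 100010010011110 → 1, fb=1
59: 000100100111101 → 0, fb=0
60: 001001001111010 → 0, fb=0
61: 010010011110100 → 0, fb=1
62: 100100111101001 → 1, fb=1
63: 001001111010011 → 0, fb=0
64: 010011110100110 → 0, fb=1
65: 100111101001101 → 1, fb=1
66: 001111010011011 → 0, fb=0
67: 011110100110110 → 0, fb=1
68: 111101001101101 → 1, fb=0
69: 111010011011010 → 1, fb=0
70: 110100110110100 → 1, fb=0
71: 101001101101000 → 1, fb=1
72: 010011011010001 → 0, fb=1
73: 100110110100011 → 1, fb=1
74: 001101101000111 → 0, fb=0
75: 011011010001110 → 0, fb=1
76: 110110100011101 → 1, fb=0
77: 101101000111010 → 1, fb=1
78: 011010001110101 → 0, fb=1
79: 110100011101011 → 1, fb=0
80: 101000111010110 → 1, fb=1
81: 010001110101101 → 0, fb=1
82: 100011101011011 → 1, fb=1
83: 000111010110111 → 0, fb=0
84: 001110101101110 → 0, fb=0
85: 011101011011100 → 0, fb=1
86: 111010110111001 → 1, fb=0
87: 110101101110010 → 1, fb=0
88: 101011011100100 → 1, fb=1
89: 010110111001001 → 0, fb=1
90: 101101110010011 → 1, fb=1
91: 011011100100111 → 0, fb=1
92: 110111001001111 → 1, fb=0
93: 101110010011110 → 1, fb=1
94: 011100100111101 → 0, fb=1
95: 111001001111011 → 1, fb=0

010001100010110110010100111011010111101001101111000111010110001001001111010011011010001110101101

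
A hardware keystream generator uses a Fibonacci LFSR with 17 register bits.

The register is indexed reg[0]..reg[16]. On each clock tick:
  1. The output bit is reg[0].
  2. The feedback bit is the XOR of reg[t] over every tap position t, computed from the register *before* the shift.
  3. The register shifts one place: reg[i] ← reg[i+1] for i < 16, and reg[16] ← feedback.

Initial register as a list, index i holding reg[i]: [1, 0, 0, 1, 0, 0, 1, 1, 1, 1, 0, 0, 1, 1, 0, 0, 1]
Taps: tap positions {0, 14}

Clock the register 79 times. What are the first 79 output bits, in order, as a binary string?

tick  register→output (feedback)
  0  10010011110011001→1 (1)
  1  00100111100110011→0 (0)
  2  01001111001100110→0 (1)
  3  10011110011001101→1 (0)
  4  00111100110011010→0 (0)
  5  01111001100110100→0 (1)
  6  11110011001101001→1 (1)
  7  11100110011010011→1 (1)
  8  11001100110100111→1 (0)
  9  10011001101001110→1 (0)
 10  00110011010011100→0 (1)
 11  01100110100111001→0 (0)
 12  11001101001110010→1 (1)
 13  10011010011100101→1 (0)
 14  00110100111001010→0 (0)
 15  01101001110010100→0 (1)
 16  11010011100101001→1 (1)
 17  10100111001010011→1 (1)
 18  01001110010100111→0 (1)
 19  10011100101001111→1 (0)
 20  00111001010011110→0 (1)
 21  01110010100111101→0 (1)
 22  11100101001111011→1 (1)
 23  11001010011110111→1 (0)
 24  10010100111101110→1 (0)
 25  00101001111011100→0 (1)
 26  01010011110111001→0 (0)
 27  10100111101110010→1 (1)
 28  01001111011100101→0 (1)
 29  10011110111001011→1 (1)
 30  00111101110010111→0 (1)
 31  01111011100101111→0 (1)
 32  11110111001011111→1 (0)
 33  11101110010111110→1 (0)
 34  11011100101111100→1 (0)
 35  10111001011111000→1 (1)
 36  01110010111110001→0 (0)
 37  11100101111100010→1 (1)
 38  11001011111000101→1 (0)
 39  10010111110001010→1 (1)
 40  00101111100010101→0 (1)
 41  01011111000101011→0 (0)
 42  10111110001010110→1 (0)
 43  01111100010101100→0 (1)
 44  11111000101011001→1 (1)
 45  11110001010110011→1 (1)
 46  11100010101100111→1 (0)
 47  11000101011001110→1 (0)
 48  10001010110011100→1 (0)
 49  00010101100111000→0 (0)
 50  00101011001110000→0 (0)
 51  01010110011100000→0 (0)
 52  10101100111000000→1 (1)
 53  01011001110000001→0 (0)
 54  10110011100000010→1 (1)
 55  01100111000000101→0 (1)
 56  11001110000001011→1 (1)
 57  10011100000010111→1 (0)
 58  00111000000101110→0 (1)
 59  01110000001011101→0 (1)
 60  11100000010111011→1 (1)
 61  11000000101110111→1 (0)
 62  10000001011101110→1 (0)
 63  00000010111011100→0 (1)
 64  00000101110111001→0 (0)
 65  00001011101110010→0 (0)
 66  00010111011100100→0 (1)
 67  00101110111001001→0 (0)
 68  01011101110010010→0 (0)
 69  10111011100100100→1 (0)
 70  01110111001001000→0 (0)
 71  11101110010010000→1 (1)
 72  11011100100100001→1 (1)
 73  10111001001000011→1 (1)
 74  01110010010000111→0 (1)
 75  11100100100001111→1 (0)
 76  11001001000011110→1 (0)
 77  10010010000111100→1 (0)
 78  00100100001111000→0 (0)

1001001111001100110100111001010011110111001011111000101011001110000001011101110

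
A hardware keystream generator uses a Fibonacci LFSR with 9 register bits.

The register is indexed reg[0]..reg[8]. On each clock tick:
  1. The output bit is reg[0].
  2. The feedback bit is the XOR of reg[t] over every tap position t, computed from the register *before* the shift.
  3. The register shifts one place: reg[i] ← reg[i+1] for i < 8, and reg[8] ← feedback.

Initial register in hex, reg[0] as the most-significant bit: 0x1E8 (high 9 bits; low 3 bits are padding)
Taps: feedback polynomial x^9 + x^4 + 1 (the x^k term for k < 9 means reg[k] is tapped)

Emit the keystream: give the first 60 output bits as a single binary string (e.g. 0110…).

step | reg (before) | out | fb
   0 | 000111101 | 0 | 1
   1 | 001111011 | 0 | 1
   2 | 011110111 | 0 | 1
   3 | 111101111 | 1 | 1
   4 | 111011111 | 1 | 0
   5 | 110111110 | 1 | 0
   6 | 101111100 | 1 | 0
   7 | 011111000 | 0 | 1
   8 | 111110001 | 1 | 0
   9 | 111100010 | 1 | 1
  10 | 111000101 | 1 | 1
  11 | 110001011 | 1 | 1
  12 | 100010111 | 1 | 0
  13 | 000101110 | 0 | 0
  14 | 001011100 | 0 | 1
  15 | 010111001 | 0 | 1
  16 | 101110011 | 1 | 0
  17 | 011100110 | 0 | 0
  18 | 111001100 | 1 | 1
  19 | 110011001 | 1 | 0
  20 | 100110010 | 1 | 0
  21 | 001100100 | 0 | 0
  22 | 011001000 | 0 | 0
  23 | 110010000 | 1 | 0
  24 | 100100000 | 1 | 1
  25 | 001000001 | 0 | 0
  26 | 010000010 | 0 | 0
  27 | 100000100 | 1 | 1
  28 | 000001001 | 0 | 0
  29 | 000010010 | 0 | 1
  30 | 000100101 | 0 | 0
  31 | 001001010 | 0 | 0
  32 | 010010100 | 0 | 1
  33 | 100101001 | 1 | 1
  34 | 001010011 | 0 | 1
  35 | 010100111 | 0 | 0
  36 | 101001110 | 1 | 1
  37 | 010011101 | 0 | 1
  38 | 100111011 | 1 | 0
  39 | 001110110 | 0 | 1
  40 | 011101101 | 0 | 0
  41 | 111011010 | 1 | 0
  42 | 110110100 | 1 | 0
  43 | 101101000 | 1 | 1
  44 | 011010001 | 0 | 1
  45 | 110100011 | 1 | 1
  46 | 101000111 | 1 | 1
  47 | 010001111 | 0 | 0
  48 | 100011110 | 1 | 0
  49 | 000111100 | 0 | 1
  50 | 001111001 | 0 | 1
  51 | 011110011 | 0 | 1
  52 | 111100111 | 1 | 1
  53 | 111001111 | 1 | 1
  54 | 110011111 | 1 | 0
  55 | 100111110 | 1 | 0
  56 | 001111100 | 0 | 1
  57 | 011111001 | 0 | 1
  58 | 111110011 | 1 | 0
  59 | 111100110 | 1 | 1

000111101111100010111001100100000100101001110110100011110011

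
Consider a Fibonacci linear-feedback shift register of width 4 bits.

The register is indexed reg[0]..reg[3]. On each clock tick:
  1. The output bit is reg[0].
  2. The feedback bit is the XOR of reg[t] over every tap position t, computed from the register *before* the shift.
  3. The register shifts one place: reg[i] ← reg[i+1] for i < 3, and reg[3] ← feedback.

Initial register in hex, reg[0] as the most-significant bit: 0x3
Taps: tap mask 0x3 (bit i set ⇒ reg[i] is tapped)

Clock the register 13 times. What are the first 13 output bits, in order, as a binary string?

step | reg (before) | out | fb
   0 | 0011 | 0 | 0
   1 | 0110 | 0 | 1
   2 | 1101 | 1 | 0
   3 | 1010 | 1 | 1
   4 | 0101 | 0 | 1
   5 | 1011 | 1 | 1
   6 | 0111 | 0 | 1
   7 | 1111 | 1 | 0
   8 | 1110 | 1 | 0
   9 | 1100 | 1 | 0
  10 | 1000 | 1 | 1
  11 | 0001 | 0 | 0
  12 | 0010 | 0 | 0

0011010111100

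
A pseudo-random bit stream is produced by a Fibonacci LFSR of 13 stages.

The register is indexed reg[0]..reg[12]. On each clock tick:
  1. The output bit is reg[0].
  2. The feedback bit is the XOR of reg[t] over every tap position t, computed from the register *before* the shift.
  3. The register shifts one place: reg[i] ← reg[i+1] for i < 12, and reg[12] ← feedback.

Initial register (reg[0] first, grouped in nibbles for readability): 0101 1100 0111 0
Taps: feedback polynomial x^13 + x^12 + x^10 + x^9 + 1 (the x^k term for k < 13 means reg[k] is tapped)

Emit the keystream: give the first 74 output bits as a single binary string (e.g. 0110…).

step | reg (before) | out | fb
   0 | 0101110001110 | 0 | 0
   1 | 1011100011100 | 1 | 1
   2 | 0111000111001 | 0 | 0
   3 | 1110001110010 | 1 | 1
   4 | 1100011100101 | 1 | 1
   5 | 1000111001011 | 1 | 1
   6 | 0001110010111 | 0 | 0
   7 | 0011100101110 | 0 | 0
   8 | 0111001011100 | 0 | 0
   9 | 1110010111000 | 1 | 0
  10 | 1100101110000 | 1 | 1
  11 | 1001011100001 | 1 | 0
  12 | 0010111000010 | 0 | 0
  13 | 0101110000100 | 0 | 1
  14 | 1011100001001 | 1 | 1
  15 | 0111000010011 | 0 | 1
  16 | 1110000100111 | 1 | 1
  17 | 1100001001111 | 1 | 0
  18 | 1000010011110 | 1 | 1
  19 | 0000100111101 | 0 | 1
  20 | 0001001111011 | 0 | 0
  21 | 0010011110110 | 0 | 1
  22 | 0100111101101 | 0 | 1
  23 | 1001111011011 | 1 | 1
  24 | 0011110110111 | 0 | 0
  25 | 0111101101110 | 0 | 0
  26 | 1111011011100 | 1 | 1
  27 | 1110110111001 | 1 | 1
  28 | 1101101110011 | 1 | 0
  29 | 1011011100110 | 1 | 0
  30 | 0110111001100 | 0 | 0
  31 | 1101110011000 | 1 | 0
  32 | 1011100110000 | 1 | 1
  33 | 0111001100001 | 0 | 1
  34 | 1110011000011 | 1 | 0
  35 | 1100110000110 | 1 | 0
  36 | 1001100001100 | 1 | 1
  37 | 0011000011001 | 0 | 0
  38 | 0110000110010 | 0 | 0
  39 | 1100001100100 | 1 | 0
  40 | 1000011001000 | 1 | 0
  41 | 0000110010000 | 0 | 0
  42 | 0001100100000 | 0 | 0
  43 | 0011001000000 | 0 | 0
  44 | 0110010000000 | 0 | 0
  45 | 1100100000000 | 1 | 1
  46 | 1001000000001 | 1 | 0
  47 | 0010000000010 | 0 | 0
  48 | 0100000000100 | 0 | 1
  49 | 1000000001001 | 1 | 1
  50 | 0000000010011 | 0 | 1
  51 | 0000000100111 | 0 | 0
  52 | 0000001001110 | 0 | 0
  53 | 0000010011100 | 0 | 0
  54 | 0000100111000 | 0 | 1
  55 | 0001001110001 | 0 | 1
  56 | 0010011100011 | 0 | 1
  57 | 0100111000111 | 0 | 0
  58 | 1001110001110 | 1 | 1
  59 | 0011100011101 | 0 | 1
  60 | 0111000111011 | 0 | 0
  61 | 1110001110110 | 1 | 0
  62 | 1100011101100 | 1 | 1
  63 | 1000111011001 | 1 | 1
  64 | 0001110110011 | 0 | 1
  65 | 0011101100111 | 0 | 0
  66 | 0111011001110 | 0 | 0
  67 | 1110110011100 | 1 | 1
  68 | 1101100111001 | 1 | 1
  69 | 1011001110011 | 1 | 0
  70 | 0110011100110 | 0 | 1
  71 | 1100111001101 | 1 | 0
  72 | 1001110011010 | 1 | 0
  73 | 0011100110100 | 0 | 1

01011100011100101110000100111101101110011000011001000000001001110001110110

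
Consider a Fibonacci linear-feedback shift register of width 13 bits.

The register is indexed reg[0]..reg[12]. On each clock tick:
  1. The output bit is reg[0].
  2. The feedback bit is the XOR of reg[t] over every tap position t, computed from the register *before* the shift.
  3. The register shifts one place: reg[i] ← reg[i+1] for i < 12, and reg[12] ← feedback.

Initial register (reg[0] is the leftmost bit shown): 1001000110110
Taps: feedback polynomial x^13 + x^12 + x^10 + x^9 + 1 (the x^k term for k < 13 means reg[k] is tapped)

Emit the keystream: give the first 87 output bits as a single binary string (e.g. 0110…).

tick  register→output (feedback)
  0  1001000110110→1 (0)
  1  0010001101100→0 (0)
  2  0100011011000→0 (1)
  3  1000110110001→1 (0)
  4  0001101100010→0 (0)
  5  0011011000100→0 (1)
  6  0110110001001→0 (0)
  7  1101100010010→1 (1)
  8  1011000100101→1 (1)
  9  0110001001011→0 (0)
 10  1100010010110→1 (0)
 11  1000100101100→1 (1)
 12  0001001011001→0 (0)
 13  0010010110010→0 (0)
 14  0100101100100→0 (1)
 15  1001011001001→1 (1)
 16  0010110010011→0 (1)
 17  0101100100111→0 (0)
 18  1011001001110→1 (1)
 19  0110010011101→0 (1)
 20  1100100111011→1 (1)
 21  1001001110111→1 (1)
 22  0010011101111→0 (1)
 23  0100111011111→0 (1)
 24  1001110111111→1 (0)
 25  0011101111110→0 (0)
 26  0111011111100→0 (0)
 27  1110111111000→1 (0)
 28  1101111110000→1 (1)
 29  1011111100001→1 (0)
 30  0111111000010→0 (0)
 31  1111110000100→1 (0)
 32  1111100001000→1 (0)
 33  1111000010000→1 (1)
 34  1110000100001→1 (0)
 35  1100001000010→1 (1)
 36  1000010000101→1 (1)
 37  0000100001011→0 (0)
 38  0001000010110→0 (1)
 39  0010000101101→0 (1)
 40  0100001011011→0 (0)
 41  1000010110110→1 (0)
 42  0000101101100→0 (0)
 43  0001011011000→0 (1)
 44  0010110110001→0 (1)
 45  0101101100011→0 (1)
 46  1011011000111→1 (1)
 47  0110110001111→0 (1)
 48  1101100011111→1 (0)
 49  1011000111110→1 (1)
 50  0110001111101→0 (1)
 51  1100011111011→1 (1)
 52  1000111110111→1 (1)
 53  0001111101111→0 (1)
 54  0011111011111→0 (1)
 55  0111110111111→0 (1)
 56  1111101111111→1 (0)
 57  1111011111110→1 (1)
 58  1110111111101→1 (0)
 59  1101111111010→1 (0)
 60  1011111110100→1 (0)
 61  0111111101000→0 (1)
 62  1111111010001→1 (0)
 63  1111110100010→1 (1)
 64  1111101000101→1 (1)
 65  1111010001011→1 (1)
 66  1110100010111→1 (1)
 67  1101000101111→1 (0)
 68  1010001011110→1 (1)
 69  0100010111101→0 (1)
 70  1000101111011→1 (1)
 71  0001011110111→0 (0)
 72  0010111101110→0 (0)
 73  0101111011100→0 (0)
 74  1011110111000→1 (0)
 75  0111101110000→0 (0)
 76  1111011100000→1 (1)
 77  1110111000001→1 (0)
 78  1101110000010→1 (1)
 79  1011100000101→1 (1)
 80  0111000001011→0 (0)
 81  1110000010110→1 (0)
 82  1100000101100→1 (1)
 83  1000001011001→1 (1)
 84  0000010110011→0 (1)
 85  0000101100111→0 (0)
 86  0001011001110→0 (0)

100100011011000100101100100111011111100001000010110110001111101111111010001011110111000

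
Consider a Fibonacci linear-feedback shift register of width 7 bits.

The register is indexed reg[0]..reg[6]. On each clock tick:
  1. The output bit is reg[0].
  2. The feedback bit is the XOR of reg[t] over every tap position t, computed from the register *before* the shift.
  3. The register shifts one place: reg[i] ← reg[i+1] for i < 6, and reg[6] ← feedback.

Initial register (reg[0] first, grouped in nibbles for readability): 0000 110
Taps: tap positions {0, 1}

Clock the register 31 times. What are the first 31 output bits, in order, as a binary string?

k : reg_k → out_k, fb_k
0: 0000110 → 0, fb=0
1: 0001100 → 0, fb=0
2: 0011000 → 0, fb=0
3: 0110000 → 0, fb=1
4: 1100001 → 1, fb=0
5: 1000010 → 1, fb=1
6: 0000101 → 0, fb=0
7: 0001010 → 0, fb=0
8: 0010100 → 0, fb=0
9: 0101000 → 0, fb=1
10: 1010001 → 1, fb=1
11: 0100011 → 0, fb=1
12: 1000111 → 1, fb=1
13: 0001111 → 0, fb=0
14: 0011110 → 0, fb=0
15: 0111100 → 0, fb=1
16: 1111001 → 1, fb=0
17: 1110010 → 1, fb=0
18: 1100100 → 1, fb=0
19: 1001000 → 1, fb=1
20: 0010001 → 0, fb=0
21: 0100010 → 0, fb=1
22: 1000101 → 1, fb=1
23: 0001011 → 0, fb=0
24: 0010110 → 0, fb=0
25: 0101100 → 0, fb=1
26: 1011001 → 1, fb=1
27: 0110011 → 0, fb=1
28: 1100111 → 1, fb=0
29: 1001110 → 1, fb=1
30: 0011101 → 0, fb=0

0000110000101000111100100010110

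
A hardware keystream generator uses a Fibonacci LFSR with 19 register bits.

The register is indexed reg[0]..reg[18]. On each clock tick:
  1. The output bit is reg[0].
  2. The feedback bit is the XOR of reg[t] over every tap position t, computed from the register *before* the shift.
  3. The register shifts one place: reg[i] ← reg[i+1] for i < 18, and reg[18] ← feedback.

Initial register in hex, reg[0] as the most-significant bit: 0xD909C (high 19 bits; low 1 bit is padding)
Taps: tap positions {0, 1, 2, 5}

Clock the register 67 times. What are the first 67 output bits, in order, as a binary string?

1101100100001001110001011100000010111100001010101001011000110000111

tick  register→output (feedback)
  0  1101100100001001110→1 (0)
  1  1011001000010011100→1 (0)
  2  0110010000100111000→0 (1)
  3  1100100001001110001→1 (0)
  4  1001000010011100010→1 (1)
  5  0010000100111000101→0 (1)
  6  0100001001110001011→0 (1)
  7  1000010011100010111→1 (0)
  8  0000100111000101110→0 (0)
  9  0001001110001011100→0 (0)
 10  0010011100010111000→0 (0)
 11  0100111000101110000→0 (0)
 12  1001110001011100000→1 (0)
 13  0011100010111000000→0 (1)
 14  0111000101110000001→0 (0)
 15  1110001011100000010→1 (1)
 16  1100010111000000101→1 (1)
 17  1000101110000001011→1 (1)
 18  0001011100000010111→0 (1)
 19  0010111000000101111→0 (0)
 20  0101110000001011110→0 (0)
 21  1011100000010111100→1 (0)
 22  0111000000101111000→0 (0)
 23  1110000001011110000→1 (1)
 24  1100000010111100001→1 (0)
 25  1000000101111000010→1 (1)
 26  0000001011110000101→0 (0)
 27  0000010111100001010→0 (1)
 28  0000101111000010101→0 (0)
 29  0001011110000101010→0 (1)
 30  0010111100001010101→0 (0)
 31  0101111000010101010→0 (0)
 32  1011110000101010100→1 (1)
 33  0111100001010101001→0 (0)
 34  1111000010101010010→1 (1)
 35  1110000101010100101→1 (1)
 36  1100001010101001011→1 (0)
 37  1000010101010010110→1 (0)
 38  0000101010100101100→0 (0)
 39  0001010101001011000→0 (1)
 40  0010101010010110001→0 (1)
 41  0101010100101100011→0 (0)
 42  1010101001011000110→1 (0)
 43  0101010010110001100→0 (0)
 44  1010100101100011000→1 (0)
 45  0101001011000110000→0 (1)
 46  1010010110001100001→1 (1)
 47  0100101100011000011→0 (1)
 48  1001011000110000111→1 (0)
 49  0010110001100001110→0 (0)
 50  0101100011000011100→0 (1)
 51  1011000110000111001→1 (0)
 52  0110001100001110010→0 (0)
 53  1100011000011100100→1 (1)
 54  1000110000111001001→1 (0)
 55  0001100001110010010→0 (0)
 56  0011000011100100100→0 (1)
 57  0110000111001001001→0 (0)
 58  1100001110010010010→1 (0)
 59  1000011100100100100→1 (0)
 60  0000111001001001000→0 (1)
 61  0001110010010010001→0 (1)
 62  0011100100100100011→0 (1)
 63  0111001001001000111→0 (0)
 64  1110010010010001110→1 (0)
 65  1100100100100011100→1 (0)
 66  1001001001000111000→1 (1)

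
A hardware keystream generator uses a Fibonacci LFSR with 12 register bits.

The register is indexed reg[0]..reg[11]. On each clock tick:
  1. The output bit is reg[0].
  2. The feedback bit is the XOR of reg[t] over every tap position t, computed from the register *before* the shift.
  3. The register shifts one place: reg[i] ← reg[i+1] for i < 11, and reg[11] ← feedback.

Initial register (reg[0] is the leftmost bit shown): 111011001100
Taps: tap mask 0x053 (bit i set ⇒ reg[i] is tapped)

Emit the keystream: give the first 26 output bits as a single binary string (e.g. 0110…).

tick  register→output (feedback)
  0  111011001100→1 (1)
  1  110110011001→1 (1)
  2  101100110011→1 (0)
  3  011001100110→0 (0)
  4  110011001100→1 (1)
  5  100110011001→1 (0)
  6  001100110010→0 (1)
  7  011001100101→0 (0)
  8  110011001010→1 (1)
  9  100110010101→1 (0)
 10  001100101010→0 (1)
 11  011001010101→0 (1)
 12  110010101011→1 (0)
 13  100101010110→1 (1)
 14  001010101101→0 (0)
 15  010101011010→0 (1)
 16  101010110101→1 (1)
 17  010101101011→0 (0)
 18  101011010110→1 (0)
 19  010110101100→0 (1)
 20  101101011001→1 (1)
 21  011010110011→0 (1)
 22  110101100111→1 (1)
 23  101011001111→1 (0)
 24  010110011110→0 (0)
 25  101100111100→1 (0)

11101100110011001010101101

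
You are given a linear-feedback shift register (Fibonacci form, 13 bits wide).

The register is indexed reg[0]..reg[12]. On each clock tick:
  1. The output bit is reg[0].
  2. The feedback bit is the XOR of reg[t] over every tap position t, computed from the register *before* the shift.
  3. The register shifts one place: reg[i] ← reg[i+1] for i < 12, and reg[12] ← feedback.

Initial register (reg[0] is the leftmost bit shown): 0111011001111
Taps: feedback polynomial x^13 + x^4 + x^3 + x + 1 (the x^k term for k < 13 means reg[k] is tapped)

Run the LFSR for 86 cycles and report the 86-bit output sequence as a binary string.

step | reg (before) | out | fb
   0 | 0111011001111 | 0 | 0
   1 | 1110110011110 | 1 | 1
   2 | 1101100111101 | 1 | 0
   3 | 1011001111010 | 1 | 0
   4 | 0110011110100 | 0 | 1
   5 | 1100111101001 | 1 | 1
   6 | 1001111010011 | 1 | 1
   7 | 0011110100111 | 0 | 0
   8 | 0111101001110 | 0 | 1
   9 | 1111010011101 | 1 | 1
  10 | 1110100111011 | 1 | 1
  11 | 1101001110111 | 1 | 1
  12 | 1010011101111 | 1 | 1
  13 | 0100111011111 | 0 | 0
  14 | 1001110111110 | 1 | 1
  15 | 0011101111101 | 0 | 0
  16 | 0111011111010 | 0 | 0
  17 | 1110111110100 | 1 | 1
  18 | 1101111101001 | 1 | 0
  19 | 1011111010010 | 1 | 1
  20 | 0111110100101 | 0 | 1
  21 | 1111101001011 | 1 | 0
  22 | 1111010010110 | 1 | 1
  23 | 1110100101101 | 1 | 1
  24 | 1101001011011 | 1 | 1
  25 | 1010010110111 | 1 | 1
  26 | 0100101101111 | 0 | 0
  27 | 1001011011110 | 1 | 0
  28 | 0010110111100 | 0 | 1
  29 | 0101101111001 | 0 | 1
  30 | 1011011110011 | 1 | 0
  31 | 0110111100110 | 0 | 0
  32 | 1101111001100 | 1 | 0
  33 | 1011110011000 | 1 | 1
  34 | 0111100110001 | 0 | 1
  35 | 1111001100011 | 1 | 1
  36 | 1110011000111 | 1 | 0
  37 | 1100110001110 | 1 | 1
  38 | 1001100011101 | 1 | 1
  39 | 0011000111011 | 0 | 1
  40 | 0110001110111 | 0 | 1
  41 | 1100011101111 | 1 | 0
  42 | 1000111011110 | 1 | 0
  43 | 0001110111100 | 0 | 0
  44 | 0011101111000 | 0 | 0
  45 | 0111011110000 | 0 | 0
  46 | 1110111100000 | 1 | 1
  47 | 1101111000001 | 1 | 0
  48 | 1011110000010 | 1 | 1
  49 | 0111100000101 | 0 | 1
  50 | 1111000001011 | 1 | 1
  51 | 1110000010111 | 1 | 0
  52 | 1100000101110 | 1 | 0
  53 | 1000001011100 | 1 | 1
  54 | 0000010111001 | 0 | 0
  55 | 0000101110010 | 0 | 1
  56 | 0001011100101 | 0 | 1
  57 | 0010111001011 | 0 | 1
  58 | 0101110010111 | 0 | 1
  59 | 1011100101111 | 1 | 1
  60 | 0111001011111 | 0 | 0
  61 | 1110010111110 | 1 | 0
  62 | 1100101111100 | 1 | 1
  63 | 1001011111001 | 1 | 0
  64 | 0010111110010 | 0 | 1
  65 | 0101111100101 | 0 | 1
  66 | 1011111001011 | 1 | 1
  67 | 0111110010111 | 0 | 1
  68 | 1111100101111 | 1 | 0
  69 | 1111001011110 | 1 | 1
  70 | 1110010111101 | 1 | 0
  71 | 1100101111010 | 1 | 1
  72 | 1001011110101 | 1 | 0
  73 | 0010111101010 | 0 | 1
  74 | 0101111010101 | 0 | 1
  75 | 1011110101011 | 1 | 1
  76 | 0111101010111 | 0 | 1
  77 | 1111010101111 | 1 | 1
  78 | 1110101011111 | 1 | 1
  79 | 1101010111111 | 1 | 1
  80 | 1010101111111 | 1 | 0
  81 | 0101011111110 | 0 | 0
  82 | 1010111111100 | 1 | 0
  83 | 0101111111000 | 0 | 1
  84 | 1011111110001 | 1 | 1
  85 | 0111111100011 | 0 | 1

01110110011110100111011111010010110111100110001110111100000101110010111110010111101010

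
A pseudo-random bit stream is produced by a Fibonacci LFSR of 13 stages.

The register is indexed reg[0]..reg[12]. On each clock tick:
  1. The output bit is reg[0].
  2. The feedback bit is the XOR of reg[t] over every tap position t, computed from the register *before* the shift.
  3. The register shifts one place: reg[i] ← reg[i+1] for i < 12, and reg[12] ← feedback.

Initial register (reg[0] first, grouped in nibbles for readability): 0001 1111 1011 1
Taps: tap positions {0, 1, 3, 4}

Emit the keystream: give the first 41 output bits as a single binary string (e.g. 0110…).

00011111101110010011010010001101100010010

k : reg_k → out_k, fb_k
0: 0001111110111 → 0, fb=0
1: 0011111101110 → 0, fb=0
2: 0111111011100 → 0, fb=1
3: 1111110111001 → 1, fb=0
4: 1111101110010 → 1, fb=0
5: 1111011100100 → 1, fb=1
6: 1110111001001 → 1, fb=1
7: 1101110010011 → 1, fb=0
8: 1011100100110 → 1, fb=1
9: 0111001001101 → 0, fb=0
10: 1110010011010 → 1, fb=0
11: 1100100110100 → 1, fb=1
12: 1001001101001 → 1, fb=0
13: 0010011010010 → 0, fb=0
14: 0100110100100 → 0, fb=0
15: 1001101001000 → 1, fb=1
16: 0011010010001 → 0, fb=1
17: 0110100100011 → 0, fb=0
18: 1101001000110 → 1, fb=1
19: 1010010001101 → 1, fb=1
20: 0100100011011 → 0, fb=0
21: 1001000110110 → 1, fb=0
22: 0010001101100 → 0, fb=0
23: 0100011011000 → 0, fb=1
24: 1000110110001 → 1, fb=0
25: 0001101100010 → 0, fb=0
26: 0011011000100 → 0, fb=1
27: 0110110001001 → 0, fb=0
28: 1101100010010 → 1, fb=0
29: 1011000100100 → 1, fb=0
30: 0110001001000 → 0, fb=1
31: 1100010010001 → 1, fb=0
32: 1000100100010 → 1, fb=0
33: 0001001000100 → 0, fb=1
34: 0010010001001 → 0, fb=0
35: 0100100010010 → 0, fb=0
36: 1001000100100 → 1, fb=0
37: 0010001001000 → 0, fb=0
38: 0100010010000 → 0, fb=1
39: 1000100100001 → 1, fb=0
40: 0001001000010 → 0, fb=1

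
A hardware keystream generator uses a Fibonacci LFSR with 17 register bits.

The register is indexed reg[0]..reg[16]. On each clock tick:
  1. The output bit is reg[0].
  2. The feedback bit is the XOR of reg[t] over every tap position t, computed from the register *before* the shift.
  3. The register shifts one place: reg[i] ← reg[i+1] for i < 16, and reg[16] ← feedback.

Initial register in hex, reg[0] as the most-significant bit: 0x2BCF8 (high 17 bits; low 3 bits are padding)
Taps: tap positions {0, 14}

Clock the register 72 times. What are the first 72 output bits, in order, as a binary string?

001010111100111111101000111110001110100101010110101000001011110011001001

tick  register→output (feedback)
  0  00101011110011111→0 (1)
  1  01010111100111111→0 (1)
  2  10101111001111111→1 (0)
  3  01011110011111110→0 (1)
  4  10111100111111101→1 (0)
  5  01111001111111010→0 (0)
  6  11110011111110100→1 (0)
  7  11100111111101000→1 (1)
  8  11001111111010001→1 (1)
  9  10011111110100011→1 (1)
 10  00111111101000111→0 (1)
 11  01111111010001111→0 (1)
 12  11111110100011111→1 (0)
 13  11111101000111110→1 (0)
 14  11111010001111100→1 (0)
 15  11110100011111000→1 (1)
 16  11101000111110001→1 (1)
 17  11010001111100011→1 (1)
 18  10100011111000111→1 (0)
 19  01000111110001110→0 (1)
 20  10001111100011101→1 (0)
 21  00011111000111010→0 (0)
 22  00111110001110100→0 (1)
 23  01111100011101001→0 (0)
 24  11111000111010010→1 (1)
 25  11110001110100101→1 (0)
 26  11100011101001010→1 (1)
 27  11000111010010101→1 (0)
 28  10001110100101010→1 (1)
 29  00011101001010101→0 (1)
 30  00111010010101011→0 (0)
 31  01110100101010110→0 (1)
 32  11101001010101101→1 (0)
 33  11010010101011010→1 (1)
 34  10100101010110101→1 (0)
 35  01001010101101010→0 (0)
 36  10010101011010100→1 (0)
 37  00101010110101000→0 (0)
 38  01010101101010000→0 (0)
 39  10101011010100000→1 (1)
 40  01010110101000001→0 (0)
 41  10101101010000010→1 (1)
 42  01011010100000101→0 (1)
 43  10110101000001011→1 (1)
 44  01101010000010111→0 (1)
 45  11010100000101111→1 (0)
 46  10101000001011110→1 (0)
 47  01010000010111100→0 (1)
 48  10100000101111001→1 (1)
 49  01000001011110011→0 (0)
 50  10000010111100110→1 (0)
 51  00000101111001100→0 (1)
 52  00001011110011001→0 (0)
 53  00010111100110010→0 (0)
 54  00101111001100100→0 (1)
 55  01011110011001001→0 (0)
 56  10111100110010010→1 (1)
 57  01111001100100101→0 (1)
 58  11110011001001011→1 (1)
 59  11100110010010111→1 (0)
 60  11001100100101110→1 (0)
 61  10011001001011100→1 (0)
 62  00110010010111000→0 (0)
 63  01100100101110000→0 (0)
 64  11001001011100000→1 (1)
 65  10010010111000001→1 (1)
 66  00100101110000011→0 (0)
 67  01001011100000110→0 (1)
 68  10010111000001101→1 (0)
 69  00101110000011010→0 (0)
 70  01011100000110100→0 (1)
 71  10111000001101001→1 (1)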